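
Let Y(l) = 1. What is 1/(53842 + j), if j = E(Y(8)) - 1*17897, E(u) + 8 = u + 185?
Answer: 1/36123 ≈ 2.7683e-5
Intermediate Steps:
E(u) = 177 + u (E(u) = -8 + (u + 185) = -8 + (185 + u) = 177 + u)
j = -17719 (j = (177 + 1) - 1*17897 = 178 - 17897 = -17719)
1/(53842 + j) = 1/(53842 - 17719) = 1/36123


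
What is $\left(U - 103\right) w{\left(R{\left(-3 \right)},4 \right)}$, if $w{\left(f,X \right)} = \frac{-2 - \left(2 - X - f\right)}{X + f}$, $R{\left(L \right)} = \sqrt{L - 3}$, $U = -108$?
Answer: $- \frac{211 \sqrt{6}}{\sqrt{6} - 4 i} \approx -57.545 - 93.971 i$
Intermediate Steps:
$R{\left(L \right)} = \sqrt{-3 + L}$
$w{\left(f,X \right)} = \frac{-4 + X + f}{X + f}$ ($w{\left(f,X \right)} = \frac{-2 - \left(2 - X - f\right)}{X + f} = \frac{-2 + \left(-2 + X + f\right)}{X + f} = \frac{-4 + X + f}{X + f}$)
$\left(U - 103\right) w{\left(R{\left(-3 \right)},4 \right)} = \left(-108 - 103\right) \frac{-4 + 4 + \sqrt{-3 - 3}}{4 + \sqrt{-3 - 3}} = - 211 \frac{-4 + 4 + \sqrt{-6}}{4 + \sqrt{-6}} = - 211 \frac{-4 + 4 + i \sqrt{6}}{4 + i \sqrt{6}} = - 211 \frac{i \sqrt{6}}{4 + i \sqrt{6}} = - \frac{211 i \sqrt{6}}{4 + i \sqrt{6}}$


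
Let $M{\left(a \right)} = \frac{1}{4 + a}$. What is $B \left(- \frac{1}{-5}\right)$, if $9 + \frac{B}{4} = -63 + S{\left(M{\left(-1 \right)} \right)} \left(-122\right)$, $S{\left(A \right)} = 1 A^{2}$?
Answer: $- \frac{616}{9} \approx -68.444$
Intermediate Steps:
$S{\left(A \right)} = A^{2}$
$B = - \frac{3080}{9}$ ($B = -36 + 4 \left(-63 + \left(\frac{1}{4 - 1}\right)^{2} \left(-122\right)\right) = -36 + 4 \left(-63 + \left(\frac{1}{3}\right)^{2} \left(-122\right)\right) = -36 + 4 \left(-63 + \frac{1}{9} \left(-122\right)\right) = -36 + 4 \left(-63 - \frac{122}{9}\right) = -36 + 4 \left(- \frac{689}{9}\right) = -36 - \frac{2756}{9} = - \frac{3080}{9} \approx -342.22$)
$B \left(- \frac{1}{-5}\right) = - \frac{3080 \left(- \frac{1}{-5}\right)}{9} = - \frac{3080 \left(\left(-1\right) \left(- \frac{1}{5}\right)\right)}{9} = \left(- \frac{3080}{9}\right) \frac{1}{5} = - \frac{616}{9}$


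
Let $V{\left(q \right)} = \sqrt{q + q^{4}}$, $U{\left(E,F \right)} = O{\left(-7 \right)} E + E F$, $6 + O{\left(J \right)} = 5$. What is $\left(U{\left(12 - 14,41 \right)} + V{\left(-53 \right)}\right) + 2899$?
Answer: $2819 + 2 \sqrt{1972607} \approx 5628.0$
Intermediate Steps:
$O{\left(J \right)} = -1$ ($O{\left(J \right)} = -6 + 5 = -1$)
$U{\left(E,F \right)} = - E + E F$
$\left(U{\left(12 - 14,41 \right)} + V{\left(-53 \right)}\right) + 2899 = \left(\left(12 - 14\right) \left(-1 + 41\right) + \sqrt{-53 + \left(-53\right)^{4}}\right) + 2899 = \left(\left(-2\right) 40 + \sqrt{-53 + 7890481}\right) + 2899 = \left(-80 + \sqrt{7890428}\right) + 2899 = \left(-80 + 2 \sqrt{1972607}\right) + 2899 = 2819 + 2 \sqrt{1972607}$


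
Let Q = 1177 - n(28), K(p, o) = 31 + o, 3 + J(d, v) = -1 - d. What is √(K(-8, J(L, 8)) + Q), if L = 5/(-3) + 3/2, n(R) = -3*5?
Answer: √43890/6 ≈ 34.917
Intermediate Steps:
n(R) = -15
L = -⅙ (L = 5*(-⅓) + 3*(½) = -5/3 + 3/2 = -⅙ ≈ -0.16667)
J(d, v) = -4 - d (J(d, v) = -3 + (-1 - d) = -4 - d)
Q = 1192 (Q = 1177 - 1*(-15) = 1177 + 15 = 1192)
√(K(-8, J(L, 8)) + Q) = √((31 + (-4 - 1*(-⅙))) + 1192) = √((31 + (-4 + ⅙)) + 1192) = √((31 - 23/6) + 1192) = √(163/6 + 1192) = √(7315/6) = √43890/6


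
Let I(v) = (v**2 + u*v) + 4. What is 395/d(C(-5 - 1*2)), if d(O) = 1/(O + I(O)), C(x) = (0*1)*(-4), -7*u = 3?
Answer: 1580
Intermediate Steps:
u = -3/7 (u = -1/7*3 = -3/7 ≈ -0.42857)
I(v) = 4 + v**2 - 3*v/7 (I(v) = (v**2 - 3*v/7) + 4 = 4 + v**2 - 3*v/7)
C(x) = 0 (C(x) = 0*(-4) = 0)
d(O) = 1/(4 + O**2 + 4*O/7) (d(O) = 1/(O + (4 + O**2 - 3*O/7)) = 1/(4 + O**2 + 4*O/7))
395/d(C(-5 - 1*2)) = 395/((7/(28 + 4*0 + 7*0**2))) = 395/((7/(28 + 0 + 7*0))) = 395/((7/(28 + 0 + 0))) = 395/((7/28)) = 395/((7*(1/28))) = 395/(1/4) = 395*4 = 1580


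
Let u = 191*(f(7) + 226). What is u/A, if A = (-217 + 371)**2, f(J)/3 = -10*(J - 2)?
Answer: 3629/5929 ≈ 0.61208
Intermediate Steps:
f(J) = 60 - 30*J (f(J) = 3*(-10*(J - 2)) = 3*(-10*(-2 + J)) = 3*(20 - 10*J) = 60 - 30*J)
u = 14516 (u = 191*((60 - 30*7) + 226) = 191*((60 - 210) + 226) = 191*(-150 + 226) = 191*76 = 14516)
A = 23716 (A = 154**2 = 23716)
u/A = 14516/23716 = 14516*(1/23716) = 3629/5929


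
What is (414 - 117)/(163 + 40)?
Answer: 297/203 ≈ 1.4631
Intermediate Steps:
(414 - 117)/(163 + 40) = 297/203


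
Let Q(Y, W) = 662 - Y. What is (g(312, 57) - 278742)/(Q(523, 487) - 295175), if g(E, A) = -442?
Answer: 69796/73759 ≈ 0.94627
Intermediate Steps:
(g(312, 57) - 278742)/(Q(523, 487) - 295175) = (-442 - 278742)/((662 - 1*523) - 295175) = -279184/((662 - 523) - 295175) = -279184/(139 - 295175) = -279184/(-295036) = -279184*(-1/295036) = 69796/73759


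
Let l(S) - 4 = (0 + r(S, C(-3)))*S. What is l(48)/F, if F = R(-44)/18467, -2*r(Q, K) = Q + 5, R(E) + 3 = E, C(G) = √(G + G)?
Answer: 23416156/47 ≈ 4.9822e+5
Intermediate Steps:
C(G) = √2*√G (C(G) = √(2*G) = √2*√G)
R(E) = -3 + E
r(Q, K) = -5/2 - Q/2 (r(Q, K) = -(Q + 5)/2 = -(5 + Q)/2 = -5/2 - Q/2)
l(S) = 4 + S*(-5/2 - S/2) (l(S) = 4 + (0 + (-5/2 - S/2))*S = 4 + (-5/2 - S/2)*S = 4 + S*(-5/2 - S/2))
F = -47/18467 (F = (-3 - 44)/18467 = -47*1/18467 = -47/18467 ≈ -0.0025451)
l(48)/F = (4 - ½*48*(5 + 48))/(-47/18467) = (4 - ½*48*53)*(-18467/47) = (4 - 1272)*(-18467/47) = -1268*(-18467/47) = 23416156/47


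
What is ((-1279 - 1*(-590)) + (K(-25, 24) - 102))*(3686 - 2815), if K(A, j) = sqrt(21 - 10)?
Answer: -688961 + 871*sqrt(11) ≈ -6.8607e+5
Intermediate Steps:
K(A, j) = sqrt(11)
((-1279 - 1*(-590)) + (K(-25, 24) - 102))*(3686 - 2815) = ((-1279 - 1*(-590)) + (sqrt(11) - 102))*(3686 - 2815) = ((-1279 + 590) + (-102 + sqrt(11)))*871 = (-689 + (-102 + sqrt(11)))*871 = (-791 + sqrt(11))*871 = -688961 + 871*sqrt(11)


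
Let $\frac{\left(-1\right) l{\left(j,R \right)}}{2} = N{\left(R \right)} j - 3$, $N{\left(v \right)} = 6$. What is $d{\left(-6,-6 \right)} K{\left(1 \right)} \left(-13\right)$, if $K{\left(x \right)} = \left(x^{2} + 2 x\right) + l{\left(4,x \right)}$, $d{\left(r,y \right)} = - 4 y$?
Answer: $12168$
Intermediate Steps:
$l{\left(j,R \right)} = 6 - 12 j$ ($l{\left(j,R \right)} = - 2 \left(6 j - 3\right) = - 2 \left(-3 + 6 j\right) = 6 - 12 j$)
$K{\left(x \right)} = -42 + x^{2} + 2 x$ ($K{\left(x \right)} = \left(x^{2} + 2 x\right) + \left(6 - 48\right) = \left(x^{2} + 2 x\right) - 42 = -42 + x^{2} + 2 x$)
$d{\left(-6,-6 \right)} K{\left(1 \right)} \left(-13\right) = \left(-4\right) \left(-6\right) \left(-42 + 1^{2} + 2 \cdot 1\right) \left(-13\right) = 24 \left(-42 + 1 + 2\right) \left(-13\right) = 24 \left(-39\right) \left(-13\right) = \left(-936\right) \left(-13\right) = 12168$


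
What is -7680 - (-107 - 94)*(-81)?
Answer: -23961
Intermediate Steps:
-7680 - (-107 - 94)*(-81) = -7680 - (-201)*(-81) = -7680 - 1*16281 = -7680 - 16281 = -23961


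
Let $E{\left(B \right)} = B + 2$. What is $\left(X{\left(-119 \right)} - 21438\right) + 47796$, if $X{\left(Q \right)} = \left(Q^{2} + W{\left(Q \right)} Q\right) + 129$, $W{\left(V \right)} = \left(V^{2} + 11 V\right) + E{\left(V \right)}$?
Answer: $-1474817$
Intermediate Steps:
$E{\left(B \right)} = 2 + B$
$W{\left(V \right)} = 2 + V^{2} + 12 V$ ($W{\left(V \right)} = \left(V^{2} + 11 V\right) + \left(2 + V\right) = 2 + V^{2} + 12 V$)
$X{\left(Q \right)} = 129 + Q^{2} + Q \left(2 + Q^{2} + 12 Q\right)$ ($X{\left(Q \right)} = \left(Q^{2} + \left(2 + Q^{2} + 12 Q\right) Q\right) + 129 = \left(Q^{2} + Q \left(2 + Q^{2} + 12 Q\right)\right) + 129 = 129 + Q^{2} + Q \left(2 + Q^{2} + 12 Q\right)$)
$\left(X{\left(-119 \right)} - 21438\right) + 47796 = \left(\left(129 + \left(-119\right)^{3} + 2 \left(-119\right) + 13 \left(-119\right)^{2}\right) - 21438\right) + 47796 = \left(\left(129 - 1685159 - 238 + 13 \cdot 14161\right) - 21438\right) + 47796 = \left(\left(129 - 1685159 - 238 + 184093\right) - 21438\right) + 47796 = \left(-1501175 - 21438\right) + 47796 = -1522613 + 47796 = -1474817$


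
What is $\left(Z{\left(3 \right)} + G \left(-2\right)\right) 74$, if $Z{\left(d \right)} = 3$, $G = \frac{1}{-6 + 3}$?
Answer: $\frac{814}{3} \approx 271.33$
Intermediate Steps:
$G = - \frac{1}{3}$ ($G = \frac{1}{-3} = - \frac{1}{3} \approx -0.33333$)
$\left(Z{\left(3 \right)} + G \left(-2\right)\right) 74 = \left(3 - - \frac{2}{3}\right) 74 = \left(3 + \frac{2}{3}\right) 74 = \frac{11}{3} \cdot 74 = \frac{814}{3}$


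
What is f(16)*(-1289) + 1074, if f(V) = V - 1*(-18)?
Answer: -42752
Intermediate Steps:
f(V) = 18 + V (f(V) = V + 18 = 18 + V)
f(16)*(-1289) + 1074 = (18 + 16)*(-1289) + 1074 = 34*(-1289) + 1074 = -43826 + 1074 = -42752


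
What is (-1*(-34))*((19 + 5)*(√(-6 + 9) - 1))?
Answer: -816 + 816*√3 ≈ 597.35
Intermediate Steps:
(-1*(-34))*((19 + 5)*(√(-6 + 9) - 1)) = 34*(24*(√3 - 1)) = 34*(24*(-1 + √3)) = 34*(-24 + 24*√3) = -816 + 816*√3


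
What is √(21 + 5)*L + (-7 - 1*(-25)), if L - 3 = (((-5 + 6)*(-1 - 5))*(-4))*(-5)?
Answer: 18 - 117*√26 ≈ -578.58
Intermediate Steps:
L = -117 (L = 3 + (((-5 + 6)*(-1 - 5))*(-4))*(-5) = 3 + ((1*(-6))*(-4))*(-5) = 3 - 6*(-4)*(-5) = 3 + 24*(-5) = 3 - 120 = -117)
√(21 + 5)*L + (-7 - 1*(-25)) = √(21 + 5)*(-117) + (-7 - 1*(-25)) = √26*(-117) + (-7 + 25) = -117*√26 + 18 = 18 - 117*√26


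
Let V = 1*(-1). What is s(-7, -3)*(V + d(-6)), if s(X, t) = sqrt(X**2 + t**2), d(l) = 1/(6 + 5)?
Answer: -10*sqrt(58)/11 ≈ -6.9234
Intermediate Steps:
V = -1
d(l) = 1/11
s(-7, -3)*(V + d(-6)) = sqrt((-7)**2 + (-3)**2)*(-1 + 1/11) = sqrt(49 + 9)*(-10/11) = sqrt(58)*(-10/11) = -10*sqrt(58)/11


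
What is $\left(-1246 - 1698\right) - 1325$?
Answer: $-4269$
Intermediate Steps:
$\left(-1246 - 1698\right) - 1325 = -2944 - 1325 = -4269$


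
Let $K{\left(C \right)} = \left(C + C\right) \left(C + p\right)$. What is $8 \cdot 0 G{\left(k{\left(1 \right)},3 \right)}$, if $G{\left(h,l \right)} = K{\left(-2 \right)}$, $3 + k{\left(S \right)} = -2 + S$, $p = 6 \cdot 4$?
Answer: $0$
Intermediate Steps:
$p = 24$
$k{\left(S \right)} = -5 + S$ ($k{\left(S \right)} = -3 + \left(-2 + S\right) = -5 + S$)
$K{\left(C \right)} = 2 C \left(24 + C\right)$ ($K{\left(C \right)} = \left(C + C\right) \left(C + 24\right) = 2 C \left(24 + C\right)$)
$G{\left(h,l \right)} = -88$ ($G{\left(h,l \right)} = 2 \left(-2\right) \left(24 - 2\right) = 2 \left(-2\right) 22 = -88$)
$8 \cdot 0 G{\left(k{\left(1 \right)},3 \right)} = 8 \cdot 0 \left(-88\right) = 0 \left(-88\right) = 0$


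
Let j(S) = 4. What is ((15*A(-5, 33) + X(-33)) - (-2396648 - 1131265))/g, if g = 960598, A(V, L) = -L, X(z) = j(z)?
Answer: 1763711/480299 ≈ 3.6721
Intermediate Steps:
X(z) = 4
((15*A(-5, 33) + X(-33)) - (-2396648 - 1131265))/g = ((15*(-1*33) + 4) - (-2396648 - 1131265))/960598 = ((15*(-33) + 4) - 1*(-3527913))*(1/960598) = ((-495 + 4) + 3527913)*(1/960598) = (-491 + 3527913)*(1/960598) = 3527422*(1/960598) = 1763711/480299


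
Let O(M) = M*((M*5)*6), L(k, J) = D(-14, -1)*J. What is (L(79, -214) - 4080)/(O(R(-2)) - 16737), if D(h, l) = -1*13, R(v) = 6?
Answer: 1298/15657 ≈ 0.082902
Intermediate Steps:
D(h, l) = -13
L(k, J) = -13*J
O(M) = 30*M² (O(M) = M*((5*M)*6) = M*(30*M) = 30*M²)
(L(79, -214) - 4080)/(O(R(-2)) - 16737) = (-13*(-214) - 4080)/(30*6² - 16737) = (2782 - 4080)/(30*36 - 16737) = -1298/(1080 - 16737) = -1298/(-15657) = -1298*(-1/15657) = 1298/15657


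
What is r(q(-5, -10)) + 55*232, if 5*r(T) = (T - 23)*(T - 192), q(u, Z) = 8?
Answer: 13312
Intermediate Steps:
r(T) = (-192 + T)*(-23 + T)/5 (r(T) = ((T - 23)*(T - 192))/5 = ((-23 + T)*(-192 + T))/5 = ((-192 + T)*(-23 + T))/5 = (-192 + T)*(-23 + T)/5)
r(q(-5, -10)) + 55*232 = (4416/5 - 43*8 + (1/5)*8**2) + 55*232 = (4416/5 - 344 + (1/5)*64) + 12760 = (4416/5 - 344 + 64/5) + 12760 = 552 + 12760 = 13312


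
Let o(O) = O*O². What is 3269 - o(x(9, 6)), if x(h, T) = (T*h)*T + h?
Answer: -36922768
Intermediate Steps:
x(h, T) = h + h*T² (x(h, T) = h*T² + h = h + h*T²)
o(O) = O³
3269 - o(x(9, 6)) = 3269 - (9*(1 + 6²))³ = 3269 - (9*(1 + 36))³ = 3269 - (9*37)³ = 3269 - 1*333³ = 3269 - 1*36926037 = 3269 - 36926037 = -36922768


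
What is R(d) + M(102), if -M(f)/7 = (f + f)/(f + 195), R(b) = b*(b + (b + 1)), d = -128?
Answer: 3230884/99 ≈ 32635.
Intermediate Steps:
R(b) = b*(1 + 2*b) (R(b) = b*(b + (1 + b)) = b*(1 + 2*b))
M(f) = -14*f/(195 + f) (M(f) = -7*(f + f)/(f + 195) = -7*2*f/(195 + f) = -14*f/(195 + f))
R(d) + M(102) = -128*(1 + 2*(-128)) - 14*102/(195 + 102) = -128*(1 - 256) - 14*102/297 = -128*(-255) - 14*102*1/297 = 32640 - 476/99 = 3230884/99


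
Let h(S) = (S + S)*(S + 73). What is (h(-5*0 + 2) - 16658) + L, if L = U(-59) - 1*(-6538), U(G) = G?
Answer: -9879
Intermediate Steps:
h(S) = 2*S*(73 + S) (h(S) = (2*S)*(73 + S) = 2*S*(73 + S))
L = 6479 (L = -59 - 1*(-6538) = -59 + 6538 = 6479)
(h(-5*0 + 2) - 16658) + L = (2*(-5*0 + 2)*(73 + (-5*0 + 2)) - 16658) + 6479 = (2*(0 + 2)*(73 + (0 + 2)) - 16658) + 6479 = (2*2*(73 + 2) - 16658) + 6479 = (2*2*75 - 16658) + 6479 = (300 - 16658) + 6479 = -16358 + 6479 = -9879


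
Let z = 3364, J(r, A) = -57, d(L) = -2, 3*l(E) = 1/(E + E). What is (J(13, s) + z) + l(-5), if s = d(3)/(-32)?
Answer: 99209/30 ≈ 3307.0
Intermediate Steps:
l(E) = 1/(6*E) (l(E) = 1/(3*(E + E)) = 1/(3*((2*E))) = (1/(2*E))/3 = 1/(6*E))
s = 1/16 (s = -2/(-32) = -2*(-1/32) = 1/16 ≈ 0.062500)
(J(13, s) + z) + l(-5) = (-57 + 3364) + (⅙)/(-5) = 3307 + (⅙)*(-⅕) = 3307 - 1/30 = 99209/30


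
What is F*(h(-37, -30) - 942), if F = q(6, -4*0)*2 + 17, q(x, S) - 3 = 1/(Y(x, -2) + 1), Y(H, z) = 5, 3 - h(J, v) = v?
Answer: -21210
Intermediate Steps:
h(J, v) = 3 - v
q(x, S) = 19/6 (q(x, S) = 3 + 1/(5 + 1) = 3 + 1/6 = 19/6)
F = 70/3 (F = (19/6)*2 + 17 = 19/3 + 17 = 70/3 ≈ 23.333)
F*(h(-37, -30) - 942) = 70*((3 - 1*(-30)) - 942)/3 = 70*((3 + 30) - 942)/3 = 70*(33 - 942)/3 = (70/3)*(-909) = -21210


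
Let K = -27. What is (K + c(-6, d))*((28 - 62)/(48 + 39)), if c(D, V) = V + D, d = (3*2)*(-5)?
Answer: 714/29 ≈ 24.621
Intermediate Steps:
d = -30 (d = 6*(-5) = -30)
c(D, V) = D + V
(K + c(-6, d))*((28 - 62)/(48 + 39)) = (-27 + (-6 - 30))*((28 - 62)/(48 + 39)) = (-27 - 36)*(-34/87) = -(-2142)/87 = -63*(-34/87) = 714/29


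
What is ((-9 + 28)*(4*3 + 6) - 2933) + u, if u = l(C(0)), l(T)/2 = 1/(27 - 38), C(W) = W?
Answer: -28503/11 ≈ -2591.2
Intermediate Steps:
l(T) = -2/11 (l(T) = 2/(27 - 38) = 2/(-11) = 2*(-1/11) = -2/11)
u = -2/11 ≈ -0.18182
((-9 + 28)*(4*3 + 6) - 2933) + u = ((-9 + 28)*(4*3 + 6) - 2933) - 2/11 = (19*(12 + 6) - 2933) - 2/11 = (19*18 - 2933) - 2/11 = (342 - 2933) - 2/11 = -2591 - 2/11 = -28503/11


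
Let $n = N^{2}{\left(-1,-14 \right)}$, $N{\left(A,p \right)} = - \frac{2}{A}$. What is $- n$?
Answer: $-4$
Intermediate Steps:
$n = 4$ ($n = \left(- \frac{2}{-1}\right)^{2} = \left(\left(-2\right) \left(-1\right)\right)^{2} = 2^{2} = 4$)
$- n = \left(-1\right) 4 = -4$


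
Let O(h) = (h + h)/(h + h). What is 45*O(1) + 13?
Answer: 58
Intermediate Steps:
O(h) = 1 (O(h) = (2*h)/((2*h)) = (2*h)*(1/(2*h)) = 1)
45*O(1) + 13 = 45*1 + 13 = 45 + 13 = 58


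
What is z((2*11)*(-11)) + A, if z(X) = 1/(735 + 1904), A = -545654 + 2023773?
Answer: 3900756042/2639 ≈ 1.4781e+6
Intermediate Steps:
A = 1478119
z(X) = 1/2639
z((2*11)*(-11)) + A = 1/2639 + 1478119 = 3900756042/2639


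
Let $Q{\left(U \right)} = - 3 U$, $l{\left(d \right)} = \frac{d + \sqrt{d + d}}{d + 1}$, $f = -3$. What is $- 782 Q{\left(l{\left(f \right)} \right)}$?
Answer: $3519 - 1173 i \sqrt{6} \approx 3519.0 - 2873.3 i$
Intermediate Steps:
$l{\left(d \right)} = \frac{d + \sqrt{2} \sqrt{d}}{1 + d}$ ($l{\left(d \right)} = \frac{d + \sqrt{2 d}}{1 + d} = \frac{d + \sqrt{2} \sqrt{d}}{1 + d}$)
$- 782 Q{\left(l{\left(f \right)} \right)} = - 782 \left(- 3 \frac{-3 + \sqrt{2} \sqrt{-3}}{1 - 3}\right) = - 782 \left(- 3 \frac{-3 + \sqrt{2} i \sqrt{3}}{-2}\right) = - 782 \left(- 3 \left(- \frac{-3 + i \sqrt{6}}{2}\right)\right) = - 782 \left(- 3 \left(\frac{3}{2} - \frac{i \sqrt{6}}{2}\right)\right) = - 782 \left(- \frac{9}{2} + \frac{3 i \sqrt{6}}{2}\right) = 3519 - 1173 i \sqrt{6}$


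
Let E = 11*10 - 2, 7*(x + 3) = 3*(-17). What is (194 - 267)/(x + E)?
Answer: -511/684 ≈ -0.74708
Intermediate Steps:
x = -72/7 (x = -3 + (3*(-17))/7 = -3 + (⅐)*(-51) = -3 - 51/7 = -72/7 ≈ -10.286)
E = 108 (E = 110 - 2 = 108)
(194 - 267)/(x + E) = (194 - 267)/(-72/7 + 108) = -73/684/7 = -73*7/684 = -511/684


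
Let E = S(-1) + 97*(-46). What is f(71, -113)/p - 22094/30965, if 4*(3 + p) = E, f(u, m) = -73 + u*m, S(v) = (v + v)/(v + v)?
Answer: 903944098/138506445 ≈ 6.5264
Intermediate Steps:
S(v) = 1 (S(v) = (2*v)/((2*v)) = (2*v)*(1/(2*v)) = 1)
E = -4461 (E = 1 + 97*(-46) = 1 - 4462 = -4461)
f(u, m) = -73 + m*u
p = -4473/4 (p = -3 + (1/4)*(-4461) = -3 - 4461/4 = -4473/4 ≈ -1118.3)
f(71, -113)/p - 22094/30965 = (-73 - 113*71)/(-4473/4) - 22094/30965 = (-73 - 8023)*(-4/4473) - 22094*1/30965 = -8096*(-4/4473) - 22094/30965 = 32384/4473 - 22094/30965 = 903944098/138506445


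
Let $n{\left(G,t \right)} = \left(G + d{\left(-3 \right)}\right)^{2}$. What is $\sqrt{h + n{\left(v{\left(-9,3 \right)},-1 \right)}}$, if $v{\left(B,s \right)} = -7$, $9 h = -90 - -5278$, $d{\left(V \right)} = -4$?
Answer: $\frac{\sqrt{6277}}{3} \approx 26.409$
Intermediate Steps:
$h = \frac{5188}{9}$ ($h = \frac{-90 - -5278}{9} = \frac{-90 + 5278}{9} = \frac{1}{9} \cdot 5188 = \frac{5188}{9} \approx 576.44$)
$n{\left(G,t \right)} = \left(-4 + G\right)^{2}$ ($n{\left(G,t \right)} = \left(G - 4\right)^{2} = \left(-4 + G\right)^{2}$)
$\sqrt{h + n{\left(v{\left(-9,3 \right)},-1 \right)}} = \sqrt{\frac{5188}{9} + \left(-4 - 7\right)^{2}} = \sqrt{\frac{5188}{9} + \left(-11\right)^{2}} = \sqrt{\frac{5188}{9} + 121} = \sqrt{\frac{6277}{9}} = \frac{\sqrt{6277}}{3}$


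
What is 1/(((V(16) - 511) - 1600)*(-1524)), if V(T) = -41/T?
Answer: 4/12884277 ≈ 3.1046e-7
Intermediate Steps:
1/(((V(16) - 511) - 1600)*(-1524)) = 1/((-41/16 - 511) - 1600*(-1524)) = -1/1524/((-41*1/16 - 511) - 1600) = -1/1524/((-41/16 - 511) - 1600) = -1/1524/(-8217/16 - 1600) = -1/1524/(-33817/16) = -16/33817*(-1/1524) = 4/12884277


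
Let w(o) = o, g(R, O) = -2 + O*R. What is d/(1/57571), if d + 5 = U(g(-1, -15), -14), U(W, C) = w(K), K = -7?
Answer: -690852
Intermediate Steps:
U(W, C) = -7
d = -12 (d = -5 - 7 = -12)
d/(1/57571) = -12/(1/57571) = -12/1/57571 = -12*57571 = -690852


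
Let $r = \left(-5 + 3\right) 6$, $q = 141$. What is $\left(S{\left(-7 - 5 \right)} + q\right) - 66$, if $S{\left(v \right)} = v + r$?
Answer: $51$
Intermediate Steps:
$r = -12$ ($r = \left(-2\right) 6 = -12$)
$S{\left(v \right)} = -12 + v$ ($S{\left(v \right)} = v - 12 = -12 + v$)
$\left(S{\left(-7 - 5 \right)} + q\right) - 66 = \left(\left(-12 - 12\right) + 141\right) - 66 = \left(-24 + 141\right) - 66 = 117 - 66 = 51$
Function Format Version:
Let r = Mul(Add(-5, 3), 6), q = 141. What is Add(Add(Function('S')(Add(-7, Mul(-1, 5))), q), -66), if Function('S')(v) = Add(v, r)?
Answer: 51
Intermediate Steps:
r = -12 (r = Mul(-2, 6) = -12)
Function('S')(v) = Add(-12, v) (Function('S')(v) = Add(v, -12) = Add(-12, v))
Add(Add(Function('S')(Add(-7, Mul(-1, 5))), q), -66) = Add(Add(Add(-12, Add(-7, Mul(-1, 5))), 141), -66) = Add(Add(Add(-12, Add(-7, -5)), 141), -66) = Add(Add(Add(-12, -12), 141), -66) = Add(Add(-24, 141), -66) = Add(117, -66) = 51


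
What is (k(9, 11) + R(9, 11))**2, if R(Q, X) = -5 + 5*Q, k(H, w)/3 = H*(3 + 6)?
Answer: 80089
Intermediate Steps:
k(H, w) = 27*H (k(H, w) = 3*(H*(3 + 6)) = 3*(H*9) = 3*(9*H) = 27*H)
(k(9, 11) + R(9, 11))**2 = (27*9 + (-5 + 5*9))**2 = (243 + (-5 + 45))**2 = (243 + 40)**2 = 283**2 = 80089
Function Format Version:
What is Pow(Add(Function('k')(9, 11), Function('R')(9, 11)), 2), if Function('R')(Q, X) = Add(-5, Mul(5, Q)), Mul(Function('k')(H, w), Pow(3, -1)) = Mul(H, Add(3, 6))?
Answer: 80089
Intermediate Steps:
Function('k')(H, w) = Mul(27, H) (Function('k')(H, w) = Mul(3, Mul(H, Add(3, 6))) = Mul(3, Mul(H, 9)) = Mul(3, Mul(9, H)) = Mul(27, H))
Pow(Add(Function('k')(9, 11), Function('R')(9, 11)), 2) = Pow(Add(Mul(27, 9), Add(-5, Mul(5, 9))), 2) = Pow(Add(243, Add(-5, 45)), 2) = Pow(Add(243, 40), 2) = Pow(283, 2) = 80089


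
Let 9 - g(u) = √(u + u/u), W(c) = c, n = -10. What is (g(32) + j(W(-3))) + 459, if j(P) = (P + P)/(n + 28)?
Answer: 1403/3 - √33 ≈ 461.92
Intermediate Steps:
j(P) = P/9 (j(P) = (P + P)/(-10 + 28) = (2*P)/18 = (2*P)*(1/18) = P/9)
g(u) = 9 - √(1 + u) (g(u) = 9 - √(u + u/u) = 9 - √(u + 1) = 9 - √(1 + u))
(g(32) + j(W(-3))) + 459 = ((9 - √(1 + 32)) + (⅑)*(-3)) + 459 = ((9 - √33) - ⅓) + 459 = (26/3 - √33) + 459 = 1403/3 - √33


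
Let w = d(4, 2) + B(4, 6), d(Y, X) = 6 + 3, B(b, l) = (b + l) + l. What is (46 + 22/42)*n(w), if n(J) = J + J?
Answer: 48850/21 ≈ 2326.2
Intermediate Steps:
B(b, l) = b + 2*l
d(Y, X) = 9
w = 25 (w = 9 + (4 + 2*6) = 9 + (4 + 12) = 9 + 16 = 25)
n(J) = 2*J
(46 + 22/42)*n(w) = (46 + 22/42)*(2*25) = (46 + 22*(1/42))*50 = (46 + 11/21)*50 = (977/21)*50 = 48850/21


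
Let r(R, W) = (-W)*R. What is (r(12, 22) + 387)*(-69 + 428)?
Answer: 44157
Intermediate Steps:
r(R, W) = -R*W
(r(12, 22) + 387)*(-69 + 428) = (-1*12*22 + 387)*(-69 + 428) = (-264 + 387)*359 = 123*359 = 44157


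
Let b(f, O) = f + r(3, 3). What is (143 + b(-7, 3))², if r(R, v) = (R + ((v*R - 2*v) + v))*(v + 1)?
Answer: 29584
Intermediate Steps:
r(R, v) = (1 + v)*(R - v + R*v) (r(R, v) = (R + ((R*v - 2*v) + v))*(1 + v) = (R + ((-2*v + R*v) + v))*(1 + v) = (R + (-v + R*v))*(1 + v) = (R - v + R*v)*(1 + v) = (1 + v)*(R - v + R*v))
b(f, O) = 36 + f (b(f, O) = f + (3 - 1*3 - 1*3² + 3*3² + 2*3*3) = f + (3 - 3 - 1*9 + 3*9 + 18) = f + (3 - 3 - 9 + 27 + 18) = f + 36 = 36 + f)
(143 + b(-7, 3))² = (143 + (36 - 7))² = (143 + 29)² = 172² = 29584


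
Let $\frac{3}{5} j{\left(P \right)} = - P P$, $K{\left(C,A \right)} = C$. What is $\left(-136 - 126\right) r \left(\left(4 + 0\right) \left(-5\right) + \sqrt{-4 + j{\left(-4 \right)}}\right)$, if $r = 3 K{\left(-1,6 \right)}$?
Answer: $-15720 + 524 i \sqrt{69} \approx -15720.0 + 4352.7 i$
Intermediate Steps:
$j{\left(P \right)} = - \frac{5 P^{2}}{3}$ ($j{\left(P \right)} = \frac{5 - P P}{3} = \frac{5 \left(- P^{2}\right)}{3} = - \frac{5 P^{2}}{3}$)
$r = -3$ ($r = 3 \left(-1\right) = -3$)
$\left(-136 - 126\right) r \left(\left(4 + 0\right) \left(-5\right) + \sqrt{-4 + j{\left(-4 \right)}}\right) = \left(-136 - 126\right) \left(- 3 \left(\left(4 + 0\right) \left(-5\right) + \sqrt{-4 - \frac{5 \left(-4\right)^{2}}{3}}\right)\right) = - 262 \left(- 3 \left(4 \left(-5\right) + \sqrt{-4 - \frac{80}{3}}\right)\right) = - 262 \left(- 3 \left(-20 + \sqrt{-4 - \frac{80}{3}}\right)\right) = - 262 \left(- 3 \left(-20 + \sqrt{- \frac{92}{3}}\right)\right) = - 262 \left(- 3 \left(-20 + \frac{2 i \sqrt{69}}{3}\right)\right) = - 262 \left(60 - 2 i \sqrt{69}\right) = -15720 + 524 i \sqrt{69}$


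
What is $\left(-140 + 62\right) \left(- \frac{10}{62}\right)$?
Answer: $\frac{390}{31} \approx 12.581$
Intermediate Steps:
$\left(-140 + 62\right) \left(- \frac{10}{62}\right) = - 78 \left(\left(-10\right) \frac{1}{62}\right) = \left(-78\right) \left(- \frac{5}{31}\right) = \frac{390}{31}$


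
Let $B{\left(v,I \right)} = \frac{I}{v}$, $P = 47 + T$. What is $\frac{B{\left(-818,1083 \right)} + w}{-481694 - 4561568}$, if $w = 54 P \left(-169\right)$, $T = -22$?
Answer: $\frac{186627783}{4125388316} \approx 0.045239$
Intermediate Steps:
$P = 25$ ($P = 47 - 22 = 25$)
$w = -228150$ ($w = 54 \cdot 25 \left(-169\right) = 1350 \left(-169\right) = -228150$)
$\frac{B{\left(-818,1083 \right)} + w}{-481694 - 4561568} = \frac{\frac{1083}{-818} - 228150}{-481694 - 4561568} = \frac{1083 \left(- \frac{1}{818}\right) - 228150}{-5043262} = \left(- \frac{1083}{818} - 228150\right) \left(- \frac{1}{5043262}\right) = \left(- \frac{186627783}{818}\right) \left(- \frac{1}{5043262}\right) = \frac{186627783}{4125388316}$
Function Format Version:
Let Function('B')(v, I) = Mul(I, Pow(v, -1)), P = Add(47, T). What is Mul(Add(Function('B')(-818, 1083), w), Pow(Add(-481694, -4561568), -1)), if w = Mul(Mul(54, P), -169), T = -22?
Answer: Rational(186627783, 4125388316) ≈ 0.045239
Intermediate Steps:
P = 25 (P = Add(47, -22) = 25)
w = -228150 (w = Mul(Mul(54, 25), -169) = Mul(1350, -169) = -228150)
Mul(Add(Function('B')(-818, 1083), w), Pow(Add(-481694, -4561568), -1)) = Mul(Add(Mul(1083, Pow(-818, -1)), -228150), Pow(Add(-481694, -4561568), -1)) = Mul(Add(Mul(1083, Rational(-1, 818)), -228150), Pow(-5043262, -1)) = Mul(Add(Rational(-1083, 818), -228150), Rational(-1, 5043262)) = Mul(Rational(-186627783, 818), Rational(-1, 5043262)) = Rational(186627783, 4125388316)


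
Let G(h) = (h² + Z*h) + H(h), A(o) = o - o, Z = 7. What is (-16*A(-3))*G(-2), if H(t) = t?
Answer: 0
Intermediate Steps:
A(o) = 0
G(h) = h² + 8*h (G(h) = (h² + 7*h) + h = h² + 8*h)
(-16*A(-3))*G(-2) = (-16*0)*(-2*(8 - 2)) = 0*(-2*6) = 0*(-12) = 0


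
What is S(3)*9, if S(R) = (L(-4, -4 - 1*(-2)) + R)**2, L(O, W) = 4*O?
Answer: 1521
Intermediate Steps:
S(R) = (-16 + R)**2 (S(R) = (4*(-4) + R)**2 = (-16 + R)**2)
S(3)*9 = (-16 + 3)**2*9 = (-13)**2*9 = 169*9 = 1521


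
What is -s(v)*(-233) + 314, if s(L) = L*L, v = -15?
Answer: 52739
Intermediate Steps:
s(L) = L**2
-s(v)*(-233) + 314 = -1*(-15)**2*(-233) + 314 = -1*225*(-233) + 314 = -225*(-233) + 314 = 52425 + 314 = 52739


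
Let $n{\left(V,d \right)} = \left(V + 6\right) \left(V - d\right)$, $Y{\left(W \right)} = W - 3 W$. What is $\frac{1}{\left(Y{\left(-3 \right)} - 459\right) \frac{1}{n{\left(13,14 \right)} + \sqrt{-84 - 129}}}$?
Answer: $\frac{19}{453} - \frac{i \sqrt{213}}{453} \approx 0.041943 - 0.032218 i$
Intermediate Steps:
$Y{\left(W \right)} = - 2 W$
$n{\left(V,d \right)} = \left(6 + V\right) \left(V - d\right)$
$\frac{1}{\left(Y{\left(-3 \right)} - 459\right) \frac{1}{n{\left(13,14 \right)} + \sqrt{-84 - 129}}} = \frac{1}{\left(\left(-2\right) \left(-3\right) - 459\right) \frac{1}{\left(13^{2} - 84 + 6 \cdot 13 - 13 \cdot 14\right) + \sqrt{-84 - 129}}} = \frac{1}{\left(6 - 459\right) \frac{1}{\left(169 - 84 + 78 - 182\right) + \sqrt{-213}}} = \frac{1}{\left(-453\right) \frac{1}{-19 + i \sqrt{213}}} = \frac{19}{453} - \frac{i \sqrt{213}}{453}$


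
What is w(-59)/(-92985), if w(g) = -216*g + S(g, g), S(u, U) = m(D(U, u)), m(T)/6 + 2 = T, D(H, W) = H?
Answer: -4126/30995 ≈ -0.13312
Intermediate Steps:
m(T) = -12 + 6*T
S(u, U) = -12 + 6*U
w(g) = -12 - 210*g (w(g) = -216*g + (-12 + 6*g) = -12 - 210*g)
w(-59)/(-92985) = (-12 - 210*(-59))/(-92985) = (-12 + 12390)*(-1/92985) = 12378*(-1/92985) = -4126/30995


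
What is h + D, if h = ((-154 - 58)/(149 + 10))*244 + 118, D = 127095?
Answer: 380663/3 ≈ 1.2689e+5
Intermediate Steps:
h = -622/3 (h = -212/159*244 + 118 = -212*1/159*244 + 118 = -4/3*244 + 118 = -976/3 + 118 = -622/3 ≈ -207.33)
h + D = -622/3 + 127095 = 380663/3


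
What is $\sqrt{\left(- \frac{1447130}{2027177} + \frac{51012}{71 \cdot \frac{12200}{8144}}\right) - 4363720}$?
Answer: $\frac{i \sqrt{8408314121385799560239615066}}{43898517935} \approx 2088.8 i$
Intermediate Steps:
$\sqrt{\left(- \frac{1447130}{2027177} + \frac{51012}{71 \cdot \frac{12200}{8144}}\right) - 4363720} = \sqrt{\left(\left(-1447130\right) \frac{1}{2027177} + \frac{51012}{71 \cdot 12200 \cdot \frac{1}{8144}}\right) - 4363720} = \sqrt{\left(- \frac{1447130}{2027177} + \frac{51012}{71 \cdot \frac{1525}{1018}}\right) - 4363720} = \sqrt{\left(- \frac{1447130}{2027177} + \frac{51012}{\frac{108275}{1018}}\right) - 4363720} = \sqrt{\left(- \frac{1447130}{2027177} + 51012 \cdot \frac{1018}{108275}\right) - 4363720} = \sqrt{\left(- \frac{1447130}{2027177} + \frac{51930216}{108275}\right) - 4363720} = \sqrt{\frac{105115051479482}{219492589675} - 4363720} = \sqrt{- \frac{957699088365111518}{219492589675}} = \frac{i \sqrt{8408314121385799560239615066}}{43898517935}$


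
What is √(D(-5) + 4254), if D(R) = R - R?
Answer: √4254 ≈ 65.223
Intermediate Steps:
D(R) = 0
√(D(-5) + 4254) = √(0 + 4254) = √4254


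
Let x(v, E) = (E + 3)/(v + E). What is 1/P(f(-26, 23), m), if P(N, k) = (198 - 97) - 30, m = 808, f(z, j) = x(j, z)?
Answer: 1/71 ≈ 0.014085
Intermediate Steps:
x(v, E) = (3 + E)/(E + v)
f(z, j) = (3 + z)/(j + z) (f(z, j) = (3 + z)/(z + j) = (3 + z)/(j + z))
P(N, k) = 71 (P(N, k) = 101 - 30 = 71)
1/P(f(-26, 23), m) = 1/71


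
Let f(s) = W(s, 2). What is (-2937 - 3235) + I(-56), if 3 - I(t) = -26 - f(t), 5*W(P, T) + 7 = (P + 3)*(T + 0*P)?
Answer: -30828/5 ≈ -6165.6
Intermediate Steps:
W(P, T) = -7/5 + T*(3 + P)/5 (W(P, T) = -7/5 + ((P + 3)*(T + 0*P))/5 = -7/5 + ((3 + P)*(T + 0))/5 = -7/5 + ((3 + P)*T)/5 = -7/5 + (T*(3 + P))/5 = -7/5 + T*(3 + P)/5)
f(s) = -1/5 + 2*s/5 (f(s) = -7/5 + (3/5)*2 + (1/5)*s*2 = -7/5 + 6/5 + 2*s/5 = -1/5 + 2*s/5)
I(t) = 144/5 + 2*t/5 (I(t) = 3 - (-26 - (-1/5 + 2*t/5)) = 3 - (-26 + (1/5 - 2*t/5)) = 3 - (-129/5 - 2*t/5) = 3 + (129/5 + 2*t/5) = 144/5 + 2*t/5)
(-2937 - 3235) + I(-56) = (-2937 - 3235) + (144/5 + (2/5)*(-56)) = -6172 + (144/5 - 112/5) = -6172 + 32/5 = -30828/5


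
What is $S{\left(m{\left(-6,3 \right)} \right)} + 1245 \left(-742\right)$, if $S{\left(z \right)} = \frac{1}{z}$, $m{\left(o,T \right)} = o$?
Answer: $- \frac{5542741}{6} \approx -9.2379 \cdot 10^{5}$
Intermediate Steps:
$S{\left(m{\left(-6,3 \right)} \right)} + 1245 \left(-742\right) = \frac{1}{-6} + 1245 \left(-742\right) = - \frac{1}{6} - 923790 = - \frac{5542741}{6}$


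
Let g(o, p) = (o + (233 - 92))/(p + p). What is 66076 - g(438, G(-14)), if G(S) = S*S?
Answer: 25901213/392 ≈ 66075.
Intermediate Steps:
G(S) = S²
g(o, p) = (141 + o)/(2*p) (g(o, p) = (o + 141)/((2*p)) = (141 + o)*(1/(2*p)) = (141 + o)/(2*p))
66076 - g(438, G(-14)) = 66076 - (141 + 438)/(2*((-14)²)) = 66076 - 579/(2*196) = 66076 - 1*579/392 = 66076 - 579/392 = 25901213/392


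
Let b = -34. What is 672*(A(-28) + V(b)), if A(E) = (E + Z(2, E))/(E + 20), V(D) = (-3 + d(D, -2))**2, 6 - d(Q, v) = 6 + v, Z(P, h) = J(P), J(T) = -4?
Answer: 3360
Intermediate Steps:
Z(P, h) = -4
d(Q, v) = -v (d(Q, v) = 6 - (6 + v) = 6 + (-6 - v) = -v)
V(D) = 1 (V(D) = (-3 - 1*(-2))**2 = (-3 + 2)**2 = (-1)**2 = 1)
A(E) = (-4 + E)/(20 + E) (A(E) = (E - 4)/(E + 20) = (-4 + E)/(20 + E))
672*(A(-28) + V(b)) = 672*((-4 - 28)/(20 - 28) + 1) = 672*(-32/(-8) + 1) = 672*(-1/8*(-32) + 1) = 672*(4 + 1) = 672*5 = 3360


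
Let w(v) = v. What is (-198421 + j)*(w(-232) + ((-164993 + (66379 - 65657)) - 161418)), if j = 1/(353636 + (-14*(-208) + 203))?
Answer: 23070934031096570/356751 ≈ 6.4670e+10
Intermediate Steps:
j = 1/356751 (j = 1/(353636 + (2912 + 203)) = 1/(353636 + 3115) = 1/356751 ≈ 2.8031e-6)
(-198421 + j)*(w(-232) + ((-164993 + (66379 - 65657)) - 161418)) = (-198421 + 1/356751)*(-232 + ((-164993 + (66379 - 65657)) - 161418)) = -70786890170*(-232 + ((-164993 + 722) - 161418))/356751 = -70786890170*(-232 + (-164271 - 161418))/356751 = -70786890170*(-232 - 325689)/356751 = -70786890170/356751*(-325921) = 23070934031096570/356751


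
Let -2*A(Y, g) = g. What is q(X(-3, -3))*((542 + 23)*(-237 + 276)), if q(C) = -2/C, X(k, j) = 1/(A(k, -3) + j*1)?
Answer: 66105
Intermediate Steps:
A(Y, g) = -g/2
X(k, j) = 1/(3/2 + j) (X(k, j) = 1/(-½*(-3) + j*1) = 1/(3/2 + j))
q(X(-3, -3))*((542 + 23)*(-237 + 276)) = (-2/(2/(3 + 2*(-3))))*((542 + 23)*(-237 + 276)) = (-2/(2/(3 - 6)))*(565*39) = -2/(2/(-3))*22035 = -2/(2*(-⅓))*22035 = -2/(-⅔)*22035 = -2*(-3/2)*22035 = 3*22035 = 66105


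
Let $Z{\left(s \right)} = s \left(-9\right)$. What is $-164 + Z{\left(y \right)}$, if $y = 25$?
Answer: $-389$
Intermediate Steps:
$Z{\left(s \right)} = - 9 s$
$-164 + Z{\left(y \right)} = -164 - 225 = -389$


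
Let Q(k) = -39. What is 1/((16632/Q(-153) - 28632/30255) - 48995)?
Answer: -131105/6479524787 ≈ -2.0234e-5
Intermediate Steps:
1/((16632/Q(-153) - 28632/30255) - 48995) = 1/((16632/(-39) - 28632/30255) - 48995) = 1/((16632*(-1/39) - 28632*1/30255) - 48995) = 1/((-5544/13 - 9544/10085) - 48995) = 1/(-56035312/131105 - 48995) = 1/(-6479524787/131105) = -131105/6479524787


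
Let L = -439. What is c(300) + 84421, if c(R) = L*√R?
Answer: 84421 - 4390*√3 ≈ 76817.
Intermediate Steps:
c(R) = -439*√R
c(300) + 84421 = -4390*√3 + 84421 = 84421 - 4390*√3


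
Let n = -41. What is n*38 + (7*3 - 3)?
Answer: -1540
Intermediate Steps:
n*38 + (7*3 - 3) = -41*38 + (7*3 - 3) = -1558 + (21 - 3) = -1558 + 18 = -1540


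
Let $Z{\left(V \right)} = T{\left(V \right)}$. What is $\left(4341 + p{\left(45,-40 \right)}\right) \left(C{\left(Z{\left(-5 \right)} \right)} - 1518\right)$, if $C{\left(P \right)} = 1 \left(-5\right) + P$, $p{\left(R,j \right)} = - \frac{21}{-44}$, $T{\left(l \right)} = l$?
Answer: $- \frac{72971550}{11} \approx -6.6338 \cdot 10^{6}$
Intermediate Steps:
$Z{\left(V \right)} = V$
$p{\left(R,j \right)} = \frac{21}{44}$ ($p{\left(R,j \right)} = \left(-21\right) \left(- \frac{1}{44}\right) = \frac{21}{44}$)
$C{\left(P \right)} = -5 + P$
$\left(4341 + p{\left(45,-40 \right)}\right) \left(C{\left(Z{\left(-5 \right)} \right)} - 1518\right) = \left(4341 + \frac{21}{44}\right) \left(\left(-5 - 5\right) - 1518\right) = \frac{191025 \left(-10 - 1518\right)}{44} = \frac{191025}{44} \left(-1528\right) = - \frac{72971550}{11}$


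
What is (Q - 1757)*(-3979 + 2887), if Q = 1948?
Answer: -208572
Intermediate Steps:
(Q - 1757)*(-3979 + 2887) = (1948 - 1757)*(-3979 + 2887) = 191*(-1092) = -208572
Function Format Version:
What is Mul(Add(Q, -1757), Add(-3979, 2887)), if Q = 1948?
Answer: -208572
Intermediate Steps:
Mul(Add(Q, -1757), Add(-3979, 2887)) = Mul(Add(1948, -1757), Add(-3979, 2887)) = Mul(191, -1092) = -208572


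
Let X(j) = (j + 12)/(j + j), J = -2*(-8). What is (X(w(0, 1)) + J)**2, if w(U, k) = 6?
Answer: 1225/4 ≈ 306.25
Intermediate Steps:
J = 16
X(j) = (12 + j)/(2*j) (X(j) = (12 + j)/((2*j)) = (12 + j)*(1/(2*j)) = (12 + j)/(2*j))
(X(w(0, 1)) + J)**2 = ((1/2)*(12 + 6)/6 + 16)**2 = ((1/2)*(1/6)*18 + 16)**2 = (3/2 + 16)**2 = (35/2)**2 = 1225/4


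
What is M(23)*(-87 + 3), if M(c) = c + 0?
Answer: -1932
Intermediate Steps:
M(c) = c
M(23)*(-87 + 3) = 23*(-87 + 3) = 23*(-84) = -1932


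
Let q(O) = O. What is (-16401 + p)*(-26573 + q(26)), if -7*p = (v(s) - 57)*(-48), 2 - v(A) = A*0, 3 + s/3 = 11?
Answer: 3117865509/7 ≈ 4.4541e+8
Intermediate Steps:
s = 24 (s = -9 + 3*11 = -9 + 33 = 24)
v(A) = 2 (v(A) = 2 - A*0 = 2 - 1*0 = 2 + 0 = 2)
p = -2640/7 (p = -(2 - 57)*(-48)/7 = -(-55)*(-48)/7 = -⅐*2640 = -2640/7 ≈ -377.14)
(-16401 + p)*(-26573 + q(26)) = (-16401 - 2640/7)*(-26573 + 26) = -117447/7*(-26547) = 3117865509/7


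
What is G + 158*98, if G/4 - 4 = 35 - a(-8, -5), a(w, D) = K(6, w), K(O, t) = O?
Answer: 15616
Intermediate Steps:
a(w, D) = 6
G = 132 (G = 16 + 4*(35 - 1*6) = 16 + 4*(35 - 6) = 16 + 4*29 = 16 + 116 = 132)
G + 158*98 = 132 + 158*98 = 132 + 15484 = 15616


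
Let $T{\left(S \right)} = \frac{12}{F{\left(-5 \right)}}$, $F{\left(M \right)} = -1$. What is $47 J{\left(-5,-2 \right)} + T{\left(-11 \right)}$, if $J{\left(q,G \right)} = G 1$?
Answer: $-106$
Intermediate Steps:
$J{\left(q,G \right)} = G$
$T{\left(S \right)} = -12$ ($T{\left(S \right)} = \frac{12}{-1} = 12 \left(-1\right) = -12$)
$47 J{\left(-5,-2 \right)} + T{\left(-11 \right)} = 47 \left(-2\right) - 12 = -94 - 12 = -106$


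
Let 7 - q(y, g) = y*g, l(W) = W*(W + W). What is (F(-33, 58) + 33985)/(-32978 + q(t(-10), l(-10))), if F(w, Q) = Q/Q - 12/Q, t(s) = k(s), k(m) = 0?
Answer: -985588/956159 ≈ -1.0308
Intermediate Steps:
l(W) = 2*W² (l(W) = W*(2*W) = 2*W²)
t(s) = 0
F(w, Q) = 1 - 12/Q
q(y, g) = 7 - g*y (q(y, g) = 7 - y*g = 7 - g*y)
(F(-33, 58) + 33985)/(-32978 + q(t(-10), l(-10))) = ((-12 + 58)/58 + 33985)/(-32978 + (7 - 1*2*(-10)²*0)) = ((1/58)*46 + 33985)/(-32978 + (7 - 1*2*100*0)) = (23/29 + 33985)/(-32978 + (7 - 1*200*0)) = 985588/(29*(-32978 + (7 + 0))) = 985588/(29*(-32978 + 7)) = (985588/29)/(-32971) = (985588/29)*(-1/32971) = -985588/956159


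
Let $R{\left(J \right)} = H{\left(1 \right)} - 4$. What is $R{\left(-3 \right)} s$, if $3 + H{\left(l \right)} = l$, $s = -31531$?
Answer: $189186$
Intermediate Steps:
$H{\left(l \right)} = -3 + l$
$R{\left(J \right)} = -6$ ($R{\left(J \right)} = \left(-3 + 1\right) - 4 = -2 - 4 = -6$)
$R{\left(-3 \right)} s = \left(-6\right) \left(-31531\right) = 189186$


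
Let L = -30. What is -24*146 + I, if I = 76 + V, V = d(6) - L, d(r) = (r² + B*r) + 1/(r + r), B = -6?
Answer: -40775/12 ≈ -3397.9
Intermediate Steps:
d(r) = r² + 1/(2*r) - 6*r (d(r) = (r² - 6*r) + 1/(r + r) = (r² - 6*r) + 1/(2*r) = r² + 1/(2*r) - 6*r)
V = 361/12 (V = (6² + (½)/6 - 6*6) - 1*(-30) = (36 + (½)*(⅙) - 36) + 30 = (36 + 1/12 - 36) + 30 = 1/12 + 30 = 361/12 ≈ 30.083)
I = 1273/12 (I = 76 + 361/12 = 1273/12 ≈ 106.08)
-24*146 + I = -24*146 + 1273/12 = -3504 + 1273/12 = -40775/12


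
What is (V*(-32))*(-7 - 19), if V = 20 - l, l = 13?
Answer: 5824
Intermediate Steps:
V = 7 (V = 20 - 1*13 = 20 - 13 = 7)
(V*(-32))*(-7 - 19) = (7*(-32))*(-7 - 19) = -224*(-26) = 5824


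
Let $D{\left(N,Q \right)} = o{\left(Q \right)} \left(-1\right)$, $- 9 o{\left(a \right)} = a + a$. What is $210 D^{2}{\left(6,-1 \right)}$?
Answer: $\frac{280}{27} \approx 10.37$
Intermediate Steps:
$o{\left(a \right)} = - \frac{2 a}{9}$ ($o{\left(a \right)} = - \frac{a + a}{9} = - \frac{2 a}{9}$)
$D{\left(N,Q \right)} = \frac{2 Q}{9}$ ($D{\left(N,Q \right)} = - \frac{2 Q}{9} \left(-1\right) = \frac{2 Q}{9}$)
$210 D^{2}{\left(6,-1 \right)} = 210 \left(\frac{2}{9} \left(-1\right)\right)^{2} = 210 \left(- \frac{2}{9}\right)^{2} = 210 \cdot \frac{4}{81} = \frac{280}{27}$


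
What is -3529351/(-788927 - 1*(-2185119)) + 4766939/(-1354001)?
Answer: -1633472411377/270063623456 ≈ -6.0485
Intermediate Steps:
-3529351/(-788927 - 1*(-2185119)) + 4766939/(-1354001) = -3529351/(-788927 + 2185119) + 4766939*(-1/1354001) = -3529351/1396192 - 4766939/1354001 = -3529351*1/1396192 - 4766939/1354001 = -504193/199456 - 4766939/1354001 = -1633472411377/270063623456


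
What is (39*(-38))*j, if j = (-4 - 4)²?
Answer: -94848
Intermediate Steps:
j = 64 (j = (-8)² = 64)
(39*(-38))*j = (39*(-38))*64 = -1482*64 = -94848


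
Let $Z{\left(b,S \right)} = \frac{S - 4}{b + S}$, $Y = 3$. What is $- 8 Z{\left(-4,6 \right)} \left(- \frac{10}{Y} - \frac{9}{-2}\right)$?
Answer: $- \frac{28}{3} \approx -9.3333$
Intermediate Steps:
$Z{\left(b,S \right)} = \frac{-4 + S}{S + b}$
$- 8 Z{\left(-4,6 \right)} \left(- \frac{10}{Y} - \frac{9}{-2}\right) = - 8 \frac{-4 + 6}{6 - 4} \left(- \frac{10}{3} - \frac{9}{-2}\right) = - 8 \cdot \frac{1}{2} \cdot 2 \left(\left(-10\right) \frac{1}{3} - - \frac{9}{2}\right) = - 8 \cdot \frac{1}{2} \cdot 2 \left(- \frac{10}{3} + \frac{9}{2}\right) = \left(-8\right) 1 \cdot \frac{7}{6} = \left(-8\right) \frac{7}{6} = - \frac{28}{3}$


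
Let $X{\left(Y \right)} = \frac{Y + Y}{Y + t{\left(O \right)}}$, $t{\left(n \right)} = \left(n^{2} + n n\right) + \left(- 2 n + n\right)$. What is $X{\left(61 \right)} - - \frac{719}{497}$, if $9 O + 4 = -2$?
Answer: $\frac{950503}{279811} \approx 3.3969$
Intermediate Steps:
$O = - \frac{2}{3}$ ($O = - \frac{4}{9} + \frac{1}{9} \left(-2\right) = - \frac{4}{9} - \frac{2}{9} = - \frac{2}{3} \approx -0.66667$)
$t{\left(n \right)} = - n + 2 n^{2}$ ($t{\left(n \right)} = \left(n^{2} + n^{2}\right) - n = 2 n^{2} - n = - n + 2 n^{2}$)
$X{\left(Y \right)} = \frac{2 Y}{\frac{14}{9} + Y}$ ($X{\left(Y \right)} = \frac{Y + Y}{Y - \frac{2 \left(-1 + 2 \left(- \frac{2}{3}\right)\right)}{3}} = \frac{2 Y}{Y - \frac{2 \left(-1 - \frac{4}{3}\right)}{3}} = \frac{2 Y}{Y - - \frac{14}{9}} = \frac{2 Y}{Y + \frac{14}{9}} = \frac{2 Y}{\frac{14}{9} + Y}$)
$X{\left(61 \right)} - - \frac{719}{497} = 18 \cdot 61 \frac{1}{14 + 9 \cdot 61} - - \frac{719}{497} = 18 \cdot 61 \frac{1}{14 + 549} - \left(-719\right) \frac{1}{497} = 18 \cdot 61 \cdot \frac{1}{563} - - \frac{719}{497} = 18 \cdot 61 \cdot \frac{1}{563} + \frac{719}{497} = \frac{1098}{563} + \frac{719}{497} = \frac{950503}{279811}$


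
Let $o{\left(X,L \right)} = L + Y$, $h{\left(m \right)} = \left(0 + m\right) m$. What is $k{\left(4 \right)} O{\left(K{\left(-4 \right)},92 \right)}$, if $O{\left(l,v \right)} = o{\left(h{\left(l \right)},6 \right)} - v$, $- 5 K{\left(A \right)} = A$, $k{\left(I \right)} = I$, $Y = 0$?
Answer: $-344$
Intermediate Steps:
$h{\left(m \right)} = m^{2}$ ($h{\left(m \right)} = m m = m^{2}$)
$K{\left(A \right)} = - \frac{A}{5}$
$o{\left(X,L \right)} = L$ ($o{\left(X,L \right)} = L + 0 = L$)
$O{\left(l,v \right)} = 6 - v$
$k{\left(4 \right)} O{\left(K{\left(-4 \right)},92 \right)} = 4 \left(6 - 92\right) = 4 \left(-86\right) = -344$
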